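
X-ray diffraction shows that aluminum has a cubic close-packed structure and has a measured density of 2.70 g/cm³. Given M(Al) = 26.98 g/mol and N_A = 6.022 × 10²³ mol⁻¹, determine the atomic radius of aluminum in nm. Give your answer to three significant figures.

For an FCC cell (Z = 4), a³ = Z·M/(N_A·ρ) = 4 × 26.98 / (6.022 × 10²³ × 2.700) = 6.637 × 10^-23 cm³, so a = 4.049 × 10^-8 cm = 0.4049 nm.
Atoms touch along the face diagonal, so √2·a = 4r, so r = 0.3536 × a = 0.143 nm.

0.143 nm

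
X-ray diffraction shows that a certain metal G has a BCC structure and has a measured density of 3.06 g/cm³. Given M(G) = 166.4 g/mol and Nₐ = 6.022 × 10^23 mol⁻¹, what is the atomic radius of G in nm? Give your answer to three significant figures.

For a BCC cell (Z = 2), a³ = Z·M/(N_A·ρ) = 2 × 166.4 / (6.022 × 10²³ × 3.060) = 1.806 × 10^-22 cm³, so a = 5.652 × 10^-8 cm = 0.5652 nm.
Atoms touch along the body diagonal, so √3·a = 4r, so r = 0.4330 × a = 0.245 nm.

0.245 nm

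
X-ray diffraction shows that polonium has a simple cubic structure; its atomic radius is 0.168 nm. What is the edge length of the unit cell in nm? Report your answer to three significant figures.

In a simple cubic lattice, atoms touch along the cell edge, so a = 2r.
a = 2r = 2 × 0.168 = 0.336 nm.

0.336 nm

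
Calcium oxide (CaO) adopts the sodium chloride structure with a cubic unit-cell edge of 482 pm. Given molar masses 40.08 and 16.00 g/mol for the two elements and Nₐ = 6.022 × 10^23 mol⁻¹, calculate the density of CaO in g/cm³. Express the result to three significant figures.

The sodium chloride structure contains Z = 4 formula units per cell; M(CaO) = 40.08 + 16.00 = 56.08 g/mol.
a³ = (4.820 × 10^-8 cm)³ = 1.120 × 10^-22 cm³.
ρ = 4 × 56.08 / (6.022 × 10²³ × 1.120 × 10^-22) = 3.326 g/cm³.

3.33 g/cm³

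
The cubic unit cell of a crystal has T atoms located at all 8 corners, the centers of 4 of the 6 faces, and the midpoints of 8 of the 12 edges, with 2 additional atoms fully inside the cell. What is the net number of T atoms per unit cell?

7

Corner atoms are shared by 8 cells (1/8 each), face atoms by 2 (1/2 each), edge atoms by 4 (1/4 each), interior atoms are unshared.
Net atoms = 8 × 1/8 + 4 × 1/2 + 8 × 1/4 + 2 = 1 + 2 + 2 + 2 = 7.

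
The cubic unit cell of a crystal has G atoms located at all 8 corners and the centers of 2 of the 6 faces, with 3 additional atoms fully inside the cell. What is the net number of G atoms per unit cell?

5

Corner atoms are shared by 8 cells (1/8 each), face atoms by 2 (1/2 each), interior atoms are unshared.
Net atoms = 8 × 1/8 + 2 × 1/2 + 3 = 1 + 1 + 3 = 5.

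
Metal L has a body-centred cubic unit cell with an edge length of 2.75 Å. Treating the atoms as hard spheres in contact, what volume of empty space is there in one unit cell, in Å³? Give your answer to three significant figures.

6.65 Å³

In a BCC lattice atoms touch along the body diagonal, so √3·a = 4r, so r = 0.4330a = 1.191 Å.
V_cell = a³ = 20.80 Å³; V_atoms = 2 × (4/3)πr³ = 14.15 Å³.
Empty space = 20.80 − 14.15 = 6.65 Å³.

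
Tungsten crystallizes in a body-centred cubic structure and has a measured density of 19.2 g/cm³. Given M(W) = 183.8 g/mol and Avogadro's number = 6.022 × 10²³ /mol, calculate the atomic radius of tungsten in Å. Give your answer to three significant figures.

1.37 Å

For a BCC cell (Z = 2), a³ = Z·M/(N_A·ρ) = 2 × 183.8 / (6.022 × 10²³ × 19.20) = 3.179 × 10^-23 cm³, so a = 3.168 × 10^-8 cm = 3.168 Å.
Atoms touch along the body diagonal, so √3·a = 4r, so r = 0.4330 × a = 1.37 Å.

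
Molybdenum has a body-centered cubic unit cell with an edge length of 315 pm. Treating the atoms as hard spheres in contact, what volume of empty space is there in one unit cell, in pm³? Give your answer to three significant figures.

In a BCC lattice atoms touch along the body diagonal, so √3·a = 4r, so r = 0.4330a = 136.4 pm.
V_cell = a³ = 3.126 × 10^7 pm³; V_atoms = 2 × (4/3)πr³ = 2.126 × 10^7 pm³.
Empty space = 3.126 × 10^7 − 2.126 × 10^7 = 1.00 × 10^7 pm³.

1.00 × 10^7 pm³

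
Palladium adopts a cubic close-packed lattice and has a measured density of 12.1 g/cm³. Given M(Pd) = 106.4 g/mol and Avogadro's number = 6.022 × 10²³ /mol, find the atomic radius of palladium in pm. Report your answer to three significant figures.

137 pm

For an FCC cell (Z = 4), a³ = Z·M/(N_A·ρ) = 4 × 106.4 / (6.022 × 10²³ × 12.10) = 5.841 × 10^-23 cm³, so a = 3.880 × 10^-8 cm = 388.0 pm.
Atoms touch along the face diagonal, so √2·a = 4r, so r = 0.3536 × a = 137 pm.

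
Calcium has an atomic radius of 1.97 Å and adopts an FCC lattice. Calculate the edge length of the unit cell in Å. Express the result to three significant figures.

In an FCC lattice, atoms touch along the face diagonal, so √2·a = 4r.
a = 4r/√2 = 4 × 1.97 / 1.4142 = 5.57 Å.

5.57 Å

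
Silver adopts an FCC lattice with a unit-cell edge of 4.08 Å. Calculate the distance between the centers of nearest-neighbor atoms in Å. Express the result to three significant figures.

2.88 Å

In an FCC structure, atoms touch along the face diagonal, so √2·a = 4r; the nearest-neighbor distance equals 2r = 0.7071·a.
d = 0.7071 × 4.08 = 2.88 Å.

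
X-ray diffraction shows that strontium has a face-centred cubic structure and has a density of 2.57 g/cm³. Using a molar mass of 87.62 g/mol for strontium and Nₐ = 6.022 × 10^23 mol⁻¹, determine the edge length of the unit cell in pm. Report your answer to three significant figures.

With Z = 4 atoms per FCC cell, a³ = Z·M/(N_A·ρ) = 4 × 87.62 / (6.022 × 10²³ × 2.570 g/cm³) = 2.265 × 10^-22 cm³.
a = (2.265 × 10^-22)^(1/3) = 6.095 × 10^-8 cm = 610 pm.

610 pm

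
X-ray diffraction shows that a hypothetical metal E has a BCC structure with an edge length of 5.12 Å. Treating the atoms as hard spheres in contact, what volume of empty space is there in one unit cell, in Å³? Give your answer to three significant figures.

42.9 Å³

In a BCC lattice atoms touch along the body diagonal, so √3·a = 4r, so r = 0.4330a = 2.217 Å.
V_cell = a³ = 134.2 Å³; V_atoms = 2 × (4/3)πr³ = 91.29 Å³.
Empty space = 134.2 − 91.29 = 42.9 Å³.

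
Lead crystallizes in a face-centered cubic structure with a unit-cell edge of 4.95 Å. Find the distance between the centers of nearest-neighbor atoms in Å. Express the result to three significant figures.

In an FCC structure, atoms touch along the face diagonal, so √2·a = 4r; the nearest-neighbor distance equals 2r = 0.7071·a.
d = 0.7071 × 4.95 = 3.50 Å.

3.50 Å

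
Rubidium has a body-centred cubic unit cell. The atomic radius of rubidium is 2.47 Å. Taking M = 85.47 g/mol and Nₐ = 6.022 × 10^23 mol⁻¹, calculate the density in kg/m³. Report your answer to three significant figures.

In a BCC lattice, atoms touch along the body diagonal, so √3·a = 4r, giving a = 5.704 Å = 5.704 × 10^-8 cm.
With Z = 2, ρ = Z·M/(N_A·a³) = 2 × 85.47 / (6.022 × 10²³ × 1.856 × 10^-22) = 1.529 g/cm³ = 1530 kg/m³.

1530 kg/m³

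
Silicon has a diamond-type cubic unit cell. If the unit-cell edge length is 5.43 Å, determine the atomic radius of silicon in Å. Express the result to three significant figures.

1.18 Å

In a diamond cubic lattice, nearest neighbors lie along the body diagonal with √3·a = 8r.
r = √3·a/8 = 1.7321 × 5.43 / 8 = 1.18 Å.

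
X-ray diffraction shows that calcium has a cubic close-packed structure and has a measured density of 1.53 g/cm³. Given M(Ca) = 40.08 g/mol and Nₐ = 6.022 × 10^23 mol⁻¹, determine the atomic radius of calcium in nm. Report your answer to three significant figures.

0.197 nm

For an FCC cell (Z = 4), a³ = Z·M/(N_A·ρ) = 4 × 40.08 / (6.022 × 10²³ × 1.530) = 1.740 × 10^-22 cm³, so a = 5.583 × 10^-8 cm = 0.5583 nm.
Atoms touch along the face diagonal, so √2·a = 4r, so r = 0.3536 × a = 0.197 nm.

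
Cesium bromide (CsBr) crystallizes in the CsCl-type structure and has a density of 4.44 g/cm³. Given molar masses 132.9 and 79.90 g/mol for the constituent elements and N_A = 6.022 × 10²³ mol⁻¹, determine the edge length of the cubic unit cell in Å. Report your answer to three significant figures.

M(CsBr) = 212.8 g/mol; Z = 1 formula unit per cell.
a³ = Z·M/(N_A·ρ) = 1 × 212.8 / (6.022 × 10²³ × 4.44) = 7.959 × 10^-23 cm³, so a = 4.301 × 10^-8 cm = 4.30 Å.

4.30 Å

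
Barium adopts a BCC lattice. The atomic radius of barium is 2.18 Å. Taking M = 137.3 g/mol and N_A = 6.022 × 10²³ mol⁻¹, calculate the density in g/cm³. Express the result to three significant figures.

In a BCC lattice, atoms touch along the body diagonal, so √3·a = 4r, giving a = 5.034 Å = 5.034 × 10^-8 cm.
With Z = 2, ρ = Z·M/(N_A·a³) = 2 × 137.3 / (6.022 × 10²³ × 1.276 × 10^-22) = 3.573 g/cm³.

3.57 g/cm³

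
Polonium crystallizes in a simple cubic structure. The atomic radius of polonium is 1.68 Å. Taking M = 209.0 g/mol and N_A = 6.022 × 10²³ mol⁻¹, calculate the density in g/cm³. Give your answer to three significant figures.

In a simple cubic lattice, atoms touch along the cell edge, so a = 2r, giving a = 3.360 Å = 3.360 × 10^-8 cm.
With Z = 1, ρ = Z·M/(N_A·a³) = 1 × 209.0 / (6.022 × 10²³ × 3.793 × 10^-23) = 9.149 g/cm³.

9.15 g/cm³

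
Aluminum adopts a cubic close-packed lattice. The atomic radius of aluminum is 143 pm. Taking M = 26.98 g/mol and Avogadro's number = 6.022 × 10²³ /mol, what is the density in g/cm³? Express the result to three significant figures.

2.71 g/cm³

In an FCC lattice, atoms touch along the face diagonal, so √2·a = 4r, giving a = 404.5 pm = 4.045 × 10^-8 cm.
With Z = 4, ρ = Z·M/(N_A·a³) = 4 × 26.98 / (6.022 × 10²³ × 6.617 × 10^-23) = 2.708 g/cm³.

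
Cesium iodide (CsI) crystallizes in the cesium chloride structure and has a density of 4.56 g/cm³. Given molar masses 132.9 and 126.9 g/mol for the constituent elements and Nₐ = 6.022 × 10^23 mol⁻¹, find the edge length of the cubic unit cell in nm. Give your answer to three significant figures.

M(CsI) = 259.8 g/mol; Z = 1 formula unit per cell.
a³ = Z·M/(N_A·ρ) = 1 × 259.8 / (6.022 × 10²³ × 4.56) = 9.461 × 10^-23 cm³, so a = 4.557 × 10^-8 cm = 0.456 nm.

0.456 nm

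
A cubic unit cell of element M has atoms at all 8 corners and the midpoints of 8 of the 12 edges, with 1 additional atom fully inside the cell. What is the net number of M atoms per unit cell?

4

Corner atoms are shared by 8 cells (1/8 each), edge atoms by 4 (1/4 each), interior atoms are unshared.
Net atoms = 8 × 1/8 + 8 × 1/4 + 1 = 1 + 2 + 1 = 4.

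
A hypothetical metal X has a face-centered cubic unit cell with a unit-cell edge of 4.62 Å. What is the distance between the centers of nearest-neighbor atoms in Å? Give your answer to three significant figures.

3.27 Å

In an FCC structure, atoms touch along the face diagonal, so √2·a = 4r; the nearest-neighbor distance equals 2r = 0.7071·a.
d = 0.7071 × 4.62 = 3.27 Å.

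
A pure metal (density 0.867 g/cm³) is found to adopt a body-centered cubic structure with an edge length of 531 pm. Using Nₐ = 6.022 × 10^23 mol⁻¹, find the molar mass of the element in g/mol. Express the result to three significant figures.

A BCC cell has Z = 2 atoms; a = 5.310 × 10^-8 cm.
M = ρ·N_A·a³/Z = 0.867 × 6.022 × 10²³ × 1.497 × 10^-22 / 2 = 39.1 g/mol.

39.1 g/mol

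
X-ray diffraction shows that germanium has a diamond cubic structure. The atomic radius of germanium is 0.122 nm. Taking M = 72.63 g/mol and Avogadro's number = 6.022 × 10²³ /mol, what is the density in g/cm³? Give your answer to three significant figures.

In a diamond cubic lattice, nearest neighbors lie along the body diagonal with √3·a = 8r, giving a = 0.5635 nm = 5.635 × 10^-8 cm.
With Z = 8, ρ = Z·M/(N_A·a³) = 8 × 72.63 / (6.022 × 10²³ × 1.789 × 10^-22) = 5.393 g/cm³.

5.39 g/cm³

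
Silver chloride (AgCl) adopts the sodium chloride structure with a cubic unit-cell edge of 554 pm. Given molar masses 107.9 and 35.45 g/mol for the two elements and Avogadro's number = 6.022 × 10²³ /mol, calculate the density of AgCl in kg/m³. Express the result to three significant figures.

The sodium chloride structure contains Z = 4 formula units per cell; M(AgCl) = 107.9 + 35.45 = 143.35 g/mol.
a³ = (5.540 × 10^-8 cm)³ = 1.700 × 10^-22 cm³.
ρ = 4 × 143.35 / (6.022 × 10²³ × 1.700 × 10^-22) = 5.600 g/cm³ = 5600 kg/m³.

5600 kg/m³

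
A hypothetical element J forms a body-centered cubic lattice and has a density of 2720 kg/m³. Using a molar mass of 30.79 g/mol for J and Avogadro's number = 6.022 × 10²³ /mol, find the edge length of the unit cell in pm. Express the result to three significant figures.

335 pm

With Z = 2 atoms per BCC cell, a³ = Z·M/(N_A·ρ) = 2 × 30.79 / (6.022 × 10²³ × 2.720 g/cm³) = 3.759 × 10^-23 cm³.
a = (3.759 × 10^-23)^(1/3) = 3.350 × 10^-8 cm = 335 pm.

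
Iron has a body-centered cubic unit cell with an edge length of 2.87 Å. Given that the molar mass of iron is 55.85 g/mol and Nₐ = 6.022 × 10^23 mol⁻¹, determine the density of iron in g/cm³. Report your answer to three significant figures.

A BCC unit cell contains Z = 2 atoms.
Cell volume: a³ = (2.87 Å)³ = (2.870 × 10^-8 cm)³ = 2.364 × 10^-23 cm³.
ρ = Z·M/(N_A·a³) = 2 × 55.85 / (6.022 × 10²³ × 2.364 × 10^-23) = 7.846 g/cm³.

7.85 g/cm³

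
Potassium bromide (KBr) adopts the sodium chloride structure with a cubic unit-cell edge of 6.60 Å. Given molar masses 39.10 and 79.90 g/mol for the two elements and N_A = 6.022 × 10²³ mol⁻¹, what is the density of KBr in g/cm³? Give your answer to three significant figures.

2.75 g/cm³

The sodium chloride structure contains Z = 4 formula units per cell; M(KBr) = 39.10 + 79.90 = 119.0 g/mol.
a³ = (6.600 × 10^-8 cm)³ = 2.875 × 10^-22 cm³.
ρ = 4 × 119.0 / (6.022 × 10²³ × 2.875 × 10^-22) = 2.749 g/cm³.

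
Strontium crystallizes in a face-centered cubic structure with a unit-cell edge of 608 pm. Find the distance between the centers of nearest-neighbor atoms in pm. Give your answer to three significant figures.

430 pm

In an FCC structure, atoms touch along the face diagonal, so √2·a = 4r; the nearest-neighbor distance equals 2r = 0.7071·a.
d = 0.7071 × 608 = 430 pm.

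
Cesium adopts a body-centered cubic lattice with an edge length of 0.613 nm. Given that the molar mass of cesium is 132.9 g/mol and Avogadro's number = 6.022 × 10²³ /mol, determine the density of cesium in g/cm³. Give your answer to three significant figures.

A BCC unit cell contains Z = 2 atoms.
Cell volume: a³ = (0.613 nm)³ = (6.130 × 10^-8 cm)³ = 2.303 × 10^-22 cm³.
ρ = Z·M/(N_A·a³) = 2 × 132.9 / (6.022 × 10²³ × 2.303 × 10^-22) = 1.916 g/cm³.

1.92 g/cm³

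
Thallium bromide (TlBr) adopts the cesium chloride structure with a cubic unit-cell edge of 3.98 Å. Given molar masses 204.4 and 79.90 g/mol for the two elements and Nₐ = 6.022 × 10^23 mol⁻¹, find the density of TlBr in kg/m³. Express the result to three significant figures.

7490 kg/m³

The cesium chloride structure contains Z = 1 formula unit per cell; M(TlBr) = 204.4 + 79.90 = 284.3 g/mol.
a³ = (3.980 × 10^-8 cm)³ = 6.304 × 10^-23 cm³.
ρ = 1 × 284.3 / (6.022 × 10²³ × 6.304 × 10^-23) = 7.488 g/cm³ = 7490 kg/m³.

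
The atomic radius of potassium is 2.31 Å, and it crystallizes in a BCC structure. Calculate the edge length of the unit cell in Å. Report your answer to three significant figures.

5.33 Å

In a BCC lattice, atoms touch along the body diagonal, so √3·a = 4r.
a = 4r/√3 = 4 × 2.31 / 1.7321 = 5.33 Å.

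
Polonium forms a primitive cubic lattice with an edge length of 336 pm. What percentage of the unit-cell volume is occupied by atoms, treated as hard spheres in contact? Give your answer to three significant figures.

In a simple cubic lattice atoms touch along the cell edge, so a = 2r, so r = 0.5000a = 168.0 pm.
Packing fraction = Z·(4/3)πr³ / a³ = 1 × (4/3)π × (168.0)³ / (336)³ = 0.5236 = 52.4%.

52.4%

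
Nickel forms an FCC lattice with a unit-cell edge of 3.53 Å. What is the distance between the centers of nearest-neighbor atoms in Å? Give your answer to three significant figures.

In an FCC structure, atoms touch along the face diagonal, so √2·a = 4r; the nearest-neighbor distance equals 2r = 0.7071·a.
d = 0.7071 × 3.53 = 2.50 Å.

2.50 Å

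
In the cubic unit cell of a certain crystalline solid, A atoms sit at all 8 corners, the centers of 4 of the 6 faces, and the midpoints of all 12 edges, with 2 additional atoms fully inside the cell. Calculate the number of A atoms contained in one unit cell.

8

Corner atoms are shared by 8 cells (1/8 each), face atoms by 2 (1/2 each), edge atoms by 4 (1/4 each), interior atoms are unshared.
Net atoms = 8 × 1/8 + 4 × 1/2 + 12 × 1/4 + 2 = 1 + 2 + 3 + 2 = 8.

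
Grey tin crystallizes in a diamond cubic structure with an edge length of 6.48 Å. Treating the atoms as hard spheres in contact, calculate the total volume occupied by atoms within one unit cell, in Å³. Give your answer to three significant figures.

92.5 Å³

In a diamond cubic lattice nearest neighbors lie along the body diagonal with √3·a = 8r, so r = 0.2165a = 1.403 Å.
V_atoms = Z × (4/3)πr³ = 8 × (4/3)π × (1.403)³ = 92.5 Å³.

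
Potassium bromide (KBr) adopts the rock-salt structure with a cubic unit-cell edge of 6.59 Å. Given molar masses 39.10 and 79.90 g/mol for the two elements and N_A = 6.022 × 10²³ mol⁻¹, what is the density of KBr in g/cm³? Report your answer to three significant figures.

2.76 g/cm³

The rock-salt structure contains Z = 4 formula units per cell; M(KBr) = 39.10 + 79.90 = 119.0 g/mol.
a³ = (6.590 × 10^-8 cm)³ = 2.862 × 10^-22 cm³.
ρ = 4 × 119.0 / (6.022 × 10²³ × 2.862 × 10^-22) = 2.762 g/cm³.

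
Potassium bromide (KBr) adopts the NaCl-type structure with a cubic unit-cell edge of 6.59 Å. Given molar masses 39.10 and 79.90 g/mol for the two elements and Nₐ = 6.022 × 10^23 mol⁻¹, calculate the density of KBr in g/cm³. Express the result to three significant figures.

The NaCl-type structure contains Z = 4 formula units per cell; M(KBr) = 39.10 + 79.90 = 119.0 g/mol.
a³ = (6.590 × 10^-8 cm)³ = 2.862 × 10^-22 cm³.
ρ = 4 × 119.0 / (6.022 × 10²³ × 2.862 × 10^-22) = 2.762 g/cm³.

2.76 g/cm³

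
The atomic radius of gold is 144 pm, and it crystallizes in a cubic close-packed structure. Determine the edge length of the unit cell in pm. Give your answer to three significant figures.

407 pm

In an FCC lattice, atoms touch along the face diagonal, so √2·a = 4r.
a = 4r/√2 = 4 × 144 / 1.4142 = 407 pm.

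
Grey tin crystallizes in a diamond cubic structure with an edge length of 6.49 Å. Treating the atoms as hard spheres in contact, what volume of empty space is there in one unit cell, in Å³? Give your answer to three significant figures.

180 Å³

In a diamond cubic lattice nearest neighbors lie along the body diagonal with √3·a = 8r, so r = 0.2165a = 1.405 Å.
V_cell = a³ = 273.4 Å³; V_atoms = 8 × (4/3)πr³ = 92.97 Å³.
Empty space = 273.4 − 92.97 = 180 Å³.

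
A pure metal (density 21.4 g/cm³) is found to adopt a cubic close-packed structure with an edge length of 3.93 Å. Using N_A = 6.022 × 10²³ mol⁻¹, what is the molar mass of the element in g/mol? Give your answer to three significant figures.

196 g/mol

An FCC cell has Z = 4 atoms; a = 3.930 × 10^-8 cm.
M = ρ·N_A·a³/Z = 21.4 × 6.022 × 10²³ × 6.070 × 10^-23 / 4 = 196 g/mol.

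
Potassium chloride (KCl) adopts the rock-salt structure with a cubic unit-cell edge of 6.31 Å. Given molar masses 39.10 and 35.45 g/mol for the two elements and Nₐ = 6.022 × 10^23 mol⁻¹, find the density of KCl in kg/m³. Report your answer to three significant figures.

The rock-salt structure contains Z = 4 formula units per cell; M(KCl) = 39.10 + 35.45 = 74.55 g/mol.
a³ = (6.310 × 10^-8 cm)³ = 2.512 × 10^-22 cm³.
ρ = 4 × 74.55 / (6.022 × 10²³ × 2.512 × 10^-22) = 1.971 g/cm³ = 1970 kg/m³.

1970 kg/m³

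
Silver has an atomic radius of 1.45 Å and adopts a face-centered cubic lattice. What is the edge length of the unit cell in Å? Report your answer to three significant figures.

In an FCC lattice, atoms touch along the face diagonal, so √2·a = 4r.
a = 4r/√2 = 4 × 1.45 / 1.4142 = 4.10 Å.

4.10 Å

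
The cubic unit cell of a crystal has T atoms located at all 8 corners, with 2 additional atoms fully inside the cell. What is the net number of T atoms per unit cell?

3

Corner atoms are shared by 8 cells (1/8 each), interior atoms are unshared.
Net atoms = 8 × 1/8 + 2 = 1 + 2 = 3.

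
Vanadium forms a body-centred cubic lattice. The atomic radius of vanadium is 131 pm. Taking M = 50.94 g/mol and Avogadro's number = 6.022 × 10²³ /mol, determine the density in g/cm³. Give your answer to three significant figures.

6.11 g/cm³

In a BCC lattice, atoms touch along the body diagonal, so √3·a = 4r, giving a = 302.5 pm = 3.025 × 10^-8 cm.
With Z = 2, ρ = Z·M/(N_A·a³) = 2 × 50.94 / (6.022 × 10²³ × 2.769 × 10^-23) = 6.110 g/cm³.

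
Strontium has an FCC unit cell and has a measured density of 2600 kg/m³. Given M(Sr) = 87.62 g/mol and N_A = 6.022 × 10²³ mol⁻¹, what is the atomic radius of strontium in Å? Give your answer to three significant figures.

2.15 Å

For an FCC cell (Z = 4), a³ = Z·M/(N_A·ρ) = 4 × 87.62 / (6.022 × 10²³ × 2.600) = 2.238 × 10^-22 cm³, so a = 6.072 × 10^-8 cm = 6.072 Å.
Atoms touch along the face diagonal, so √2·a = 4r, so r = 0.3536 × a = 2.15 Å.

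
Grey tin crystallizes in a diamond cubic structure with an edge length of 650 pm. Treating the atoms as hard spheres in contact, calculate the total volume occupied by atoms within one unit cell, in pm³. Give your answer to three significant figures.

In a diamond cubic lattice nearest neighbors lie along the body diagonal with √3·a = 8r, so r = 0.2165a = 140.7 pm.
V_atoms = Z × (4/3)πr³ = 8 × (4/3)π × (140.7)³ = 9.34 × 10^7 pm³.

9.34 × 10^7 pm³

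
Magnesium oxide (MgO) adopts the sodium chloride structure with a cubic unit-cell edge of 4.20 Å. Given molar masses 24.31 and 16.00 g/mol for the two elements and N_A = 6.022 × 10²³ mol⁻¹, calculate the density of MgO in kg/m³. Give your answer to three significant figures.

3610 kg/m³

The sodium chloride structure contains Z = 4 formula units per cell; M(MgO) = 24.31 + 16.00 = 40.31 g/mol.
a³ = (4.200 × 10^-8 cm)³ = 7.409 × 10^-23 cm³.
ρ = 4 × 40.31 / (6.022 × 10²³ × 7.409 × 10^-23) = 3.614 g/cm³ = 3610 kg/m³.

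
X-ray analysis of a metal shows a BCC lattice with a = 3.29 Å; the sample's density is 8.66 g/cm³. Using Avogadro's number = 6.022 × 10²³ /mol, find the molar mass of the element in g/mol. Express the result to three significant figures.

92.9 g/mol

A BCC cell has Z = 2 atoms; a = 3.290 × 10^-8 cm.
M = ρ·N_A·a³/Z = 8.66 × 6.022 × 10²³ × 3.561 × 10^-23 / 2 = 92.9 g/mol.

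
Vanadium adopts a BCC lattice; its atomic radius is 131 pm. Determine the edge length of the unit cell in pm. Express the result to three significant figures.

In a BCC lattice, atoms touch along the body diagonal, so √3·a = 4r.
a = 4r/√3 = 4 × 131 / 1.7321 = 303 pm.

303 pm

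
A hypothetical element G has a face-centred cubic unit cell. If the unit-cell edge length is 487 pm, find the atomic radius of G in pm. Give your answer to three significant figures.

In an FCC lattice, atoms touch along the face diagonal, so √2·a = 4r.
r = √2·a/4 = 1.4142 × 487 / 4 = 172 pm.

172 pm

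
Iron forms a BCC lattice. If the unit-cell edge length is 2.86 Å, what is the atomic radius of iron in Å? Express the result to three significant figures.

1.24 Å

In a BCC lattice, atoms touch along the body diagonal, so √3·a = 4r.
r = √3·a/4 = 1.7321 × 2.86 / 4 = 1.24 Å.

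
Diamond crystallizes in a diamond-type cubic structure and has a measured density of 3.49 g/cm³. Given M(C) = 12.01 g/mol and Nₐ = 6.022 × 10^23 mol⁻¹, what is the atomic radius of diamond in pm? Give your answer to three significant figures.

77.4 pm

For a diamond cubic cell (Z = 8), a³ = Z·M/(N_A·ρ) = 8 × 12.01 / (6.022 × 10²³ × 3.490) = 4.572 × 10^-23 cm³, so a = 3.576 × 10^-8 cm = 357.6 pm.
Nearest neighbors lie along the body diagonal with √3·a = 8r, so r = 0.2165 × a = 77.4 pm.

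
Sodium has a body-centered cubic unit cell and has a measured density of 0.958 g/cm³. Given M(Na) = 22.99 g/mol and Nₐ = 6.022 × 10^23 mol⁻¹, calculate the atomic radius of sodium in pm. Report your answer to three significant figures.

186 pm

For a BCC cell (Z = 2), a³ = Z·M/(N_A·ρ) = 2 × 22.99 / (6.022 × 10²³ × 0.9580) = 7.970 × 10^-23 cm³, so a = 4.303 × 10^-8 cm = 430.3 pm.
Atoms touch along the body diagonal, so √3·a = 4r, so r = 0.4330 × a = 186 pm.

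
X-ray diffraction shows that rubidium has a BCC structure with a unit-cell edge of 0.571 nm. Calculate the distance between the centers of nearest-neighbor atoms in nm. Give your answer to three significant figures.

0.495 nm

In a BCC structure, atoms touch along the body diagonal, so √3·a = 4r; the nearest-neighbor distance equals 2r = 0.8660·a.
d = 0.8660 × 0.571 = 0.495 nm.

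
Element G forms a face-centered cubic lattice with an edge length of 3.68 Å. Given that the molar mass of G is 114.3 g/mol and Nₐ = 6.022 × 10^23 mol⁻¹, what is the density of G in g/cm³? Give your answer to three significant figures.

15.2 g/cm³

An FCC unit cell contains Z = 4 atoms.
Cell volume: a³ = (3.68 Å)³ = (3.680 × 10^-8 cm)³ = 4.984 × 10^-23 cm³.
ρ = Z·M/(N_A·a³) = 4 × 114.3 / (6.022 × 10²³ × 4.984 × 10^-23) = 15.23 g/cm³.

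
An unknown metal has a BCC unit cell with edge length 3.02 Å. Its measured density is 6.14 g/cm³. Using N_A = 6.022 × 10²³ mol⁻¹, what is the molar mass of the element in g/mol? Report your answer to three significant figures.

A BCC cell has Z = 2 atoms; a = 3.020 × 10^-8 cm.
M = ρ·N_A·a³/Z = 6.14 × 6.022 × 10²³ × 2.754 × 10^-23 / 2 = 50.9 g/mol.

50.9 g/mol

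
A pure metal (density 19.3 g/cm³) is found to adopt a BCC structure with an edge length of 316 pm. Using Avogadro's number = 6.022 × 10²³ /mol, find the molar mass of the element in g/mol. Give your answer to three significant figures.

183 g/mol

A BCC cell has Z = 2 atoms; a = 3.160 × 10^-8 cm.
M = ρ·N_A·a³/Z = 19.3 × 6.022 × 10²³ × 3.155 × 10^-23 / 2 = 183 g/mol.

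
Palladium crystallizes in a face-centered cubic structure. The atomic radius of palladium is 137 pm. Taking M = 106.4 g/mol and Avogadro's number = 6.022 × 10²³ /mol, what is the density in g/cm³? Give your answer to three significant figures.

In an FCC lattice, atoms touch along the face diagonal, so √2·a = 4r, giving a = 387.5 pm = 3.875 × 10^-8 cm.
With Z = 4, ρ = Z·M/(N_A·a³) = 4 × 106.4 / (6.022 × 10²³ × 5.818 × 10^-23) = 12.15 g/cm³.

12.1 g/cm³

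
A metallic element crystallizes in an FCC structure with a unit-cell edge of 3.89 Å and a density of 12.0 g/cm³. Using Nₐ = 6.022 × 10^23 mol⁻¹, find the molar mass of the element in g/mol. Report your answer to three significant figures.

An FCC cell has Z = 4 atoms; a = 3.890 × 10^-8 cm.
M = ρ·N_A·a³/Z = 12.0 × 6.022 × 10²³ × 5.886 × 10^-23 / 4 = 106 g/mol.

106 g/mol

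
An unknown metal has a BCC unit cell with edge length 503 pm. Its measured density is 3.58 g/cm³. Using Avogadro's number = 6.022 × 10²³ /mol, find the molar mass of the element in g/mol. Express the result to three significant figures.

137 g/mol

A BCC cell has Z = 2 atoms; a = 5.030 × 10^-8 cm.
M = ρ·N_A·a³/Z = 3.58 × 6.022 × 10²³ × 1.273 × 10^-22 / 2 = 137 g/mol.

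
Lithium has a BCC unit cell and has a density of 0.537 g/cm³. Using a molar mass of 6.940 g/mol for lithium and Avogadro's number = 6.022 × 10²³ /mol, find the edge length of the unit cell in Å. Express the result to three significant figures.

With Z = 2 atoms per BCC cell, a³ = Z·M/(N_A·ρ) = 2 × 6.940 / (6.022 × 10²³ × 0.5370 g/cm³) = 4.292 × 10^-23 cm³.
a = (4.292 × 10^-23)^(1/3) = 3.501 × 10^-8 cm = 3.50 Å.

3.50 Å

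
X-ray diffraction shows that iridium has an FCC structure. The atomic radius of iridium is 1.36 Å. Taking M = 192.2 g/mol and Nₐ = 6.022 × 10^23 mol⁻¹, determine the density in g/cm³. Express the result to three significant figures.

In an FCC lattice, atoms touch along the face diagonal, so √2·a = 4r, giving a = 3.847 Å = 3.847 × 10^-8 cm.
With Z = 4, ρ = Z·M/(N_A·a³) = 4 × 192.2 / (6.022 × 10²³ × 5.692 × 10^-23) = 22.43 g/cm³.

22.4 g/cm³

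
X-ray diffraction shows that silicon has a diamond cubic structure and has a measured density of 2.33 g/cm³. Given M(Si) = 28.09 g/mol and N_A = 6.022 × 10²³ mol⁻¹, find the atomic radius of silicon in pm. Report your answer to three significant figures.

118 pm

For a diamond cubic cell (Z = 8), a³ = Z·M/(N_A·ρ) = 8 × 28.09 / (6.022 × 10²³ × 2.330) = 1.602 × 10^-22 cm³, so a = 5.431 × 10^-8 cm = 543.1 pm.
Nearest neighbors lie along the body diagonal with √3·a = 8r, so r = 0.2165 × a = 118 pm.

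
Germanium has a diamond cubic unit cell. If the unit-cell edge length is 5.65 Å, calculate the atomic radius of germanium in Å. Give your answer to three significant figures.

In a diamond cubic lattice, nearest neighbors lie along the body diagonal with √3·a = 8r.
r = √3·a/8 = 1.7321 × 5.65 / 8 = 1.22 Å.

1.22 Å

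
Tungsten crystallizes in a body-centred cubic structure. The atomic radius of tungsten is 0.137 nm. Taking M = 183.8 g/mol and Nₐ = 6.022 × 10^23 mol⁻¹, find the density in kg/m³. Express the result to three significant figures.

In a BCC lattice, atoms touch along the body diagonal, so √3·a = 4r, giving a = 0.3164 nm = 3.164 × 10^-8 cm.
With Z = 2, ρ = Z·M/(N_A·a³) = 2 × 183.8 / (6.022 × 10²³ × 3.167 × 10^-23) = 19.27 g/cm³ = 19300 kg/m³.

19300 kg/m³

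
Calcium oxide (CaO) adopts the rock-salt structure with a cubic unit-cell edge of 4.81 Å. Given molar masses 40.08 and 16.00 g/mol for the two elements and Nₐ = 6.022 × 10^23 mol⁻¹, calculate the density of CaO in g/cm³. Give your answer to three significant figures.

3.35 g/cm³

The rock-salt structure contains Z = 4 formula units per cell; M(CaO) = 40.08 + 16.00 = 56.08 g/mol.
a³ = (4.810 × 10^-8 cm)³ = 1.113 × 10^-22 cm³.
ρ = 4 × 56.08 / (6.022 × 10²³ × 1.113 × 10^-22) = 3.347 g/cm³.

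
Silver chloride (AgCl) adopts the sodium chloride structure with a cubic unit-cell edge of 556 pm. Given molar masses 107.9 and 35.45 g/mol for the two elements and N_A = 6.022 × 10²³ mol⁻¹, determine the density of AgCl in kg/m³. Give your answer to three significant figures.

5540 kg/m³

The sodium chloride structure contains Z = 4 formula units per cell; M(AgCl) = 107.9 + 35.45 = 143.35 g/mol.
a³ = (5.560 × 10^-8 cm)³ = 1.719 × 10^-22 cm³.
ρ = 4 × 143.35 / (6.022 × 10²³ × 1.719 × 10^-22) = 5.540 g/cm³ = 5540 kg/m³.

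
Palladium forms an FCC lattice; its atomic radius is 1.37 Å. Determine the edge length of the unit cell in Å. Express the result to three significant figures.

3.87 Å

In an FCC lattice, atoms touch along the face diagonal, so √2·a = 4r.
a = 4r/√2 = 4 × 1.37 / 1.4142 = 3.87 Å.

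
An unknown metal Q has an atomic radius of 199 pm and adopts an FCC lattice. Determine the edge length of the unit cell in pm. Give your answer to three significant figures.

In an FCC lattice, atoms touch along the face diagonal, so √2·a = 4r.
a = 4r/√2 = 4 × 199 / 1.4142 = 563 pm.

563 pm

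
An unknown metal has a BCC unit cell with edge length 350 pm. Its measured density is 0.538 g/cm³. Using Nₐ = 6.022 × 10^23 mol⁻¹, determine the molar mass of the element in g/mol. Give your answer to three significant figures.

6.95 g/mol

A BCC cell has Z = 2 atoms; a = 3.500 × 10^-8 cm.
M = ρ·N_A·a³/Z = 0.538 × 6.022 × 10²³ × 4.288 × 10^-23 / 2 = 6.95 g/mol.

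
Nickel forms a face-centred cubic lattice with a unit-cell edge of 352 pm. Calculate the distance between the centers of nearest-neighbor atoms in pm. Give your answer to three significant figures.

249 pm

In an FCC structure, atoms touch along the face diagonal, so √2·a = 4r; the nearest-neighbor distance equals 2r = 0.7071·a.
d = 0.7071 × 352 = 249 pm.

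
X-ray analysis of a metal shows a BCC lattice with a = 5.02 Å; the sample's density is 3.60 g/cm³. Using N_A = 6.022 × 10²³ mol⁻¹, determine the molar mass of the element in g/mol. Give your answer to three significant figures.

137 g/mol

A BCC cell has Z = 2 atoms; a = 5.020 × 10^-8 cm.
M = ρ·N_A·a³/Z = 3.60 × 6.022 × 10²³ × 1.265 × 10^-22 / 2 = 137 g/mol.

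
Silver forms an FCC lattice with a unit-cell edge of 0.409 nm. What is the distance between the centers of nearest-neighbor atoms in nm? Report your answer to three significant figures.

In an FCC structure, atoms touch along the face diagonal, so √2·a = 4r; the nearest-neighbor distance equals 2r = 0.7071·a.
d = 0.7071 × 0.409 = 0.289 nm.

0.289 nm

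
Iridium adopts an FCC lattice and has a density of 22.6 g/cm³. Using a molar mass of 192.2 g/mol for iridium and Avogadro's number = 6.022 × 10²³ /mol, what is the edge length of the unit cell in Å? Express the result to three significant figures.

3.84 Å

With Z = 4 atoms per FCC cell, a³ = Z·M/(N_A·ρ) = 4 × 192.2 / (6.022 × 10²³ × 22.60 g/cm³) = 5.649 × 10^-23 cm³.
a = (5.649 × 10^-23)^(1/3) = 3.837 × 10^-8 cm = 3.84 Å.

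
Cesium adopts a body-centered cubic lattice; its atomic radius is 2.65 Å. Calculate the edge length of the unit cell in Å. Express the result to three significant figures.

In a BCC lattice, atoms touch along the body diagonal, so √3·a = 4r.
a = 4r/√3 = 4 × 2.65 / 1.7321 = 6.12 Å.

6.12 Å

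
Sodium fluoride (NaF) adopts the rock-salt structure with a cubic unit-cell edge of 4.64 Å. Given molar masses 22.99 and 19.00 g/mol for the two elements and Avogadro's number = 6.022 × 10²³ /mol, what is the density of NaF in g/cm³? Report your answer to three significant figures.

The rock-salt structure contains Z = 4 formula units per cell; M(NaF) = 22.99 + 19.00 = 41.99 g/mol.
a³ = (4.640 × 10^-8 cm)³ = 9.990 × 10^-23 cm³.
ρ = 4 × 41.99 / (6.022 × 10²³ × 9.990 × 10^-23) = 2.792 g/cm³.

2.79 g/cm³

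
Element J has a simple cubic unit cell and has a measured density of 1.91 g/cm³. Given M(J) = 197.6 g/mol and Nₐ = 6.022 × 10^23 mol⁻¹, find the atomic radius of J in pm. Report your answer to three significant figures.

For a simple cubic cell (Z = 1), a³ = Z·M/(N_A·ρ) = 1 × 197.6 / (6.022 × 10²³ × 1.910) = 1.718 × 10^-22 cm³, so a = 5.559 × 10^-8 cm = 555.9 pm.
Atoms touch along the cell edge, so a = 2r, so r = 0.5000 × a = 278 pm.

278 pm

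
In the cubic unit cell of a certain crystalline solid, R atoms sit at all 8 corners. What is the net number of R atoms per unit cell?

1

Corner atoms are shared by 8 cells (1/8 each).
Net atoms = 8 × 1/8 = 1 = 1.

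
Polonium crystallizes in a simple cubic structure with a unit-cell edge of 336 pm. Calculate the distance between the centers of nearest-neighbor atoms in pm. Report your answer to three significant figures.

336 pm

In a simple cubic structure, atoms touch along the cell edge, so a = 2r; the nearest-neighbor distance equals 2r = 1.000·a.
d = 1.000 × 336 = 336 pm.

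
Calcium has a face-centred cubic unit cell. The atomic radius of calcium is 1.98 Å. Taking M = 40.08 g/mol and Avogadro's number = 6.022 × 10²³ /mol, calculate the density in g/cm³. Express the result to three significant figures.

1.52 g/cm³

In an FCC lattice, atoms touch along the face diagonal, so √2·a = 4r, giving a = 5.600 Å = 5.600 × 10^-8 cm.
With Z = 4, ρ = Z·M/(N_A·a³) = 4 × 40.08 / (6.022 × 10²³ × 1.756 × 10^-22) = 1.516 g/cm³.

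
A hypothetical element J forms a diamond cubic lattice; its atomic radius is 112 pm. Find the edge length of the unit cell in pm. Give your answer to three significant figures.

In a diamond cubic lattice, nearest neighbors lie along the body diagonal with √3·a = 8r.
a = 8r/√3 = 8 × 112 / 1.7321 = 517 pm.

517 pm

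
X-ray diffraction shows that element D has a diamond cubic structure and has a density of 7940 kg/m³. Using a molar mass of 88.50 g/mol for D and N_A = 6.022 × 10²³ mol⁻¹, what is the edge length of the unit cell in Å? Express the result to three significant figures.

5.29 Å

With Z = 8 atoms per diamond cubic cell, a³ = Z·M/(N_A·ρ) = 8 × 88.50 / (6.022 × 10²³ × 7.940 g/cm³) = 1.481 × 10^-22 cm³.
a = (1.481 × 10^-22)^(1/3) = 5.290 × 10^-8 cm = 5.29 Å.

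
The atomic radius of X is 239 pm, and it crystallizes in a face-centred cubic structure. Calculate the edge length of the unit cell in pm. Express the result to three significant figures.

In an FCC lattice, atoms touch along the face diagonal, so √2·a = 4r.
a = 4r/√2 = 4 × 239 / 1.4142 = 676 pm.

676 pm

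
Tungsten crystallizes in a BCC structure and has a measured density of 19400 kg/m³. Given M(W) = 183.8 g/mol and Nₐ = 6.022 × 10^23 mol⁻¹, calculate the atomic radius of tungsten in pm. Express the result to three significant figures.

137 pm

For a BCC cell (Z = 2), a³ = Z·M/(N_A·ρ) = 2 × 183.8 / (6.022 × 10²³ × 19.40) = 3.147 × 10^-23 cm³, so a = 3.157 × 10^-8 cm = 315.7 pm.
Atoms touch along the body diagonal, so √3·a = 4r, so r = 0.4330 × a = 137 pm.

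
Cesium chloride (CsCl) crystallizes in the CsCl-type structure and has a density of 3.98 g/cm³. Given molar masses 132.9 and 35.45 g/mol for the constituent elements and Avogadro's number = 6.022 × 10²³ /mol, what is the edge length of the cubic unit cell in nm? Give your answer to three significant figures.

0.413 nm

M(CsCl) = 168.35 g/mol; Z = 1 formula unit per cell.
a³ = Z·M/(N_A·ρ) = 1 × 168.35 / (6.022 × 10²³ × 3.98) = 7.024 × 10^-23 cm³, so a = 4.126 × 10^-8 cm = 0.413 nm.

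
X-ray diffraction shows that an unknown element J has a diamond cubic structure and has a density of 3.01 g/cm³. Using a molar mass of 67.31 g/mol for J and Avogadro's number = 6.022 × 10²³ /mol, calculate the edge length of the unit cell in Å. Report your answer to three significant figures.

6.67 Å

With Z = 8 atoms per diamond cubic cell, a³ = Z·M/(N_A·ρ) = 8 × 67.31 / (6.022 × 10²³ × 3.010 g/cm³) = 2.971 × 10^-22 cm³.
a = (2.971 × 10^-22)^(1/3) = 6.672 × 10^-8 cm = 6.67 Å.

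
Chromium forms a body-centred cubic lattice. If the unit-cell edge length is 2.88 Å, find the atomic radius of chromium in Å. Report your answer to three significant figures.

1.25 Å

In a BCC lattice, atoms touch along the body diagonal, so √3·a = 4r.
r = √3·a/4 = 1.7321 × 2.88 / 4 = 1.25 Å.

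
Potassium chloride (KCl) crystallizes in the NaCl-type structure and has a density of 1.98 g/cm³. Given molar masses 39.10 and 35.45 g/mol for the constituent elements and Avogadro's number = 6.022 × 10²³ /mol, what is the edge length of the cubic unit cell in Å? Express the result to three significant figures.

6.30 Å

M(KCl) = 74.55 g/mol; Z = 4 formula units per cell.
a³ = Z·M/(N_A·ρ) = 4 × 74.55 / (6.022 × 10²³ × 1.98) = 2.501 × 10^-22 cm³, so a = 6.300 × 10^-8 cm = 6.30 Å.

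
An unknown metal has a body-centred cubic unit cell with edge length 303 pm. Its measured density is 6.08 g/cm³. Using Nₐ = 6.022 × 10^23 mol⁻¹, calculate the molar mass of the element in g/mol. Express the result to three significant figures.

A BCC cell has Z = 2 atoms; a = 3.030 × 10^-8 cm.
M = ρ·N_A·a³/Z = 6.08 × 6.022 × 10²³ × 2.782 × 10^-23 / 2 = 50.9 g/mol.

50.9 g/mol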